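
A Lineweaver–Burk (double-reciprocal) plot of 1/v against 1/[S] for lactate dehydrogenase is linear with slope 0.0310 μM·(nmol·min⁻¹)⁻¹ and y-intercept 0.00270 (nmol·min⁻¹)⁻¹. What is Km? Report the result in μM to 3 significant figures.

11.5 μM

y-intercept = 1/Vmax ⇒ Vmax = 370 nmol·min⁻¹; slope = Km/Vmax ⇒ Km = slope × Vmax.
Km = 0.0310 × 370 = 11.5 μM.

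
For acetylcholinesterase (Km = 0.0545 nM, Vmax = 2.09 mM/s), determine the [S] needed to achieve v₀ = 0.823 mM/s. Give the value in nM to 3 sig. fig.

Rearranging v = Vmax[S]/(Km+[S]) gives [S] = Km·v/(Vmax − v).
[S] = 0.0545 × 0.823 / (2.09 − 0.823) = 0.04485/1.267 = 0.0354 nM.

0.0354 nM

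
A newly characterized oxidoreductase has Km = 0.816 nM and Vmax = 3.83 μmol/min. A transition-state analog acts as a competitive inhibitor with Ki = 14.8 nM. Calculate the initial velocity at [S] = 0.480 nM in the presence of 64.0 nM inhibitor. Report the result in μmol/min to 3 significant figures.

α = 1 + [I]/Ki = 1 + 64.0/14.8 = 5.324.
For a competitive inhibitor, Vmax is unchanged and the apparent Km becomes α·Km: Km,app = 4.34 nM, Vmax,app = 3.83 μmol/min.
v = Vmax,app·[S]/(Km,app + [S]) = 3.83 × 0.480/(4.34 + 0.480) = 0.381 μmol/min.

0.381 μmol/min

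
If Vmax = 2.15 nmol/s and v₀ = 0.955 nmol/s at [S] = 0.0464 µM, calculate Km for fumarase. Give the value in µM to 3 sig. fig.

v/Vmax = 0.955/2.15 = 0.4442 = [S]/(Km+[S]).
So Km + [S] = [S]/0.4442 = 0.1045 µM, giving Km = 0.1045 − 0.0464 = 0.0581 µM.

0.0581 µM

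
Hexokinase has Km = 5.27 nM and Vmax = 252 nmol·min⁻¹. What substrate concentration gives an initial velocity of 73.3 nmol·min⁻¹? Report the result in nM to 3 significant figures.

The required fractional saturation is v/Vmax = 73.3/252 = 0.2909.
Then [S]/(Km+[S]) = 0.2909 ⇒ [S] = 5.27 × 0.2909/(1 − 0.2909) = 2.16 nM.

2.16 nM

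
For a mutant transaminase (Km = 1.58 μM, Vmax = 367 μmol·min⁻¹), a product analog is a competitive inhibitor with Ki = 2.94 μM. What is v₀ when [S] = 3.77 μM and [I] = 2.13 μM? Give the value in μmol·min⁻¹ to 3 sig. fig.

213 μmol·min⁻¹

α = 1 + [I]/Ki = 1 + 2.13/2.94 = 1.724.
For a competitive inhibitor, Vmax is unchanged and the apparent Km becomes α·Km: Km,app = 2.72 μM, Vmax,app = 367 μmol·min⁻¹.
v = Vmax,app·[S]/(Km,app + [S]) = 367 × 3.77/(2.72 + 3.77) = 213 μmol·min⁻¹.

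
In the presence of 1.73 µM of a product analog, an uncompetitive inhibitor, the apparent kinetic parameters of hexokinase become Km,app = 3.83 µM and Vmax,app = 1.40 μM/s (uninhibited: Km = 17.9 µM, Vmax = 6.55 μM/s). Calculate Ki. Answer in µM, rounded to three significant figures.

Uncompetitive: Vmax,app = Vmax/α (and Km,app = Km/α) with α = 1 + [I]/Ki.
α = Vmax/Vmax,app = 6.55/1.40 = 4.679.
Since α = 1 + [I]/Ki, [I]/Ki = 4.679 − 1 = 3.679 and Ki = 1.73/3.679 = 0.470 µM.

0.470 µM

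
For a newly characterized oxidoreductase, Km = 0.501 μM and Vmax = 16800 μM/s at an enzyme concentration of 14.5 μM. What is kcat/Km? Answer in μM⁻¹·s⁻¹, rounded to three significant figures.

kcat = Vmax/[E]total = 16800/14.5 = 1160 s⁻¹.
kcat/Km = 1160/0.501 = 2310 μM⁻¹·s⁻¹.

2310 μM⁻¹·s⁻¹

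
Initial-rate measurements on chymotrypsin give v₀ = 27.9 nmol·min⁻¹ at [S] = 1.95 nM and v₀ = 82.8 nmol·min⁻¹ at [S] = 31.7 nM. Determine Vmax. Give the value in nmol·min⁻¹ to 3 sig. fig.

95.1 nmol·min⁻¹

In reciprocal form, 1/v = (Km/Vmax)·(1/[S]) + 1/Vmax. The two points give (1/[S], 1/v) = (0.5128, 0.03584) and (0.03155, 0.01208).
Slope = (0.03584 − 0.01208)/(0.5128 − 0.03155) = 0.04938; intercept = 0.03584 − 0.04938×0.5128 = 0.01052.
Vmax = 1/intercept = 95.1 nmol·min⁻¹; Km = slope × Vmax = 0.04938 × 95.1 = 4.69 nM.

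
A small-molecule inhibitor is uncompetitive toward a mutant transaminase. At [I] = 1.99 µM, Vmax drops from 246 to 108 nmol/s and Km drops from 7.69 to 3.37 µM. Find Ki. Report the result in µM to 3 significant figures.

1.56 µM

Uncompetitive: Vmax,app = Vmax/α (and Km,app = Km/α) with α = 1 + [I]/Ki.
α = Vmax/Vmax,app = 246/108 = 2.278.
Ki = [I]/(α − 1) = 1.99/1.278 = 1.56 µM.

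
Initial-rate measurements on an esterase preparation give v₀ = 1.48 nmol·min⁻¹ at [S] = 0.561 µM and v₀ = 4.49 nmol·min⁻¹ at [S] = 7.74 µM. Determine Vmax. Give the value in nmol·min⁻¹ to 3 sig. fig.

5.34 nmol·min⁻¹

In reciprocal form, 1/v = (Km/Vmax)·(1/[S]) + 1/Vmax. The two points give (1/[S], 1/v) = (1.783, 0.6757) and (0.1292, 0.2227).
Slope = (0.6757 − 0.2227)/(1.783 − 0.1292) = 0.2740; intercept = 0.6757 − 0.2740×1.783 = 0.1873.
Vmax = 1/intercept = 5.34 nmol·min⁻¹; Km = slope × Vmax = 0.2740 × 5.34 = 1.46 µM.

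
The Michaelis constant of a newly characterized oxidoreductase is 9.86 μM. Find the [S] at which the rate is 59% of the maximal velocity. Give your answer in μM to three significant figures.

v/Vmax = [S]/(Km+[S]) = 0.59, so [S] = Km·0.59/(1 − 0.59) = 9.86 × 1.439.
[S] = 14.2 μM.

14.2 μM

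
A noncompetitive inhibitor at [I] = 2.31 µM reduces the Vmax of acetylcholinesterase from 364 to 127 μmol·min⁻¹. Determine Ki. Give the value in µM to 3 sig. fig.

Noncompetitive: Vmax,app = Vmax/α with α = 1 + [I]/Ki.
α = Vmax/Vmax,app = 364/127 = 2.866.
Ki = [I]/(α − 1) = 2.31/1.866 = 1.24 µM.

1.24 µM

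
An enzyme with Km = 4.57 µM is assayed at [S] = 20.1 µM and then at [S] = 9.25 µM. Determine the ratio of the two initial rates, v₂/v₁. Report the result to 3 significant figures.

The fractional saturations are [S]/(Km+[S]) = 20.1/24.67 = 0.8148 and 9.25/13.82 = 0.6693.
v₂/v₁ is just their ratio: 0.6693/0.8148 = 0.821.

0.821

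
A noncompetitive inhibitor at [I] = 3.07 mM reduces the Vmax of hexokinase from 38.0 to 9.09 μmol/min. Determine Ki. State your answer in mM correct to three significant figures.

0.965 mM

Noncompetitive: Vmax,app = Vmax/α with α = 1 + [I]/Ki.
α = Vmax/Vmax,app = 38.0/9.09 = 4.180.
Since α = 1 + [I]/Ki, [I]/Ki = 4.180 − 1 = 3.180 and Ki = 3.07/3.180 = 0.965 mM.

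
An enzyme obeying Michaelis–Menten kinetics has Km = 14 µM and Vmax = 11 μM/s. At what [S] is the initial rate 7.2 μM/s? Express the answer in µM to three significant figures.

26.5 µM

Rearranging v = Vmax[S]/(Km+[S]) gives [S] = Km·v/(Vmax − v).
[S] = 14 × 7.2 / (11 − 7.2) = 100.8/3.800 = 26.5 µM.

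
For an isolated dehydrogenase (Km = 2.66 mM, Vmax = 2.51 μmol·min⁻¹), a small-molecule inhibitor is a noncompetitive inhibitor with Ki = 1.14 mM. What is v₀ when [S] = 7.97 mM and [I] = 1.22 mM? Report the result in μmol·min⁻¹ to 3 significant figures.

0.909 μmol·min⁻¹

With α = 1 + [I]/Ki = 1 + 1.22/1.14 = 2.070, the noncompetitive rate law is v = (Vmax/α)·[S] / (Km + [S]).
v = (2.51/2.070)×7.97 / (2.66 + 7.97) = 9.663/10.63 = 0.909 μmol·min⁻¹.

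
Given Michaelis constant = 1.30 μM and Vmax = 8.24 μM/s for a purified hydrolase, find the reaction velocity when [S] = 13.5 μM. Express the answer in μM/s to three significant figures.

[S]/(Km+[S]) = 13.5/14.80 = 0.9122, the fractional saturation.
v = 0.9122 × Vmax = 0.9122 × 8.24 = 7.52 μM/s.

7.52 μM/s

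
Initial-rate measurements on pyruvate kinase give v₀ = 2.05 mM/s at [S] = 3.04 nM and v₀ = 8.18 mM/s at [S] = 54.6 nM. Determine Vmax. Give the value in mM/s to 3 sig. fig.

From v = Vmax[S]/(Km+[S]), each point gives Vmax = v(Km+[S])/[S].
Equating: 2.05(Km+3.04)/3.04 = 8.18(Km+54.6)/54.6.
0.6743·Km + 2.05 = 0.1498·Km + 8.18, so (0.6743 − 0.1498)·Km = 8.18 − 2.05.
Km = 6.130/0.5245 = 11.7 nM; then Vmax = 2.05(11.7+3.04)/3.04 = 9.93 mM/s.

9.93 mM/s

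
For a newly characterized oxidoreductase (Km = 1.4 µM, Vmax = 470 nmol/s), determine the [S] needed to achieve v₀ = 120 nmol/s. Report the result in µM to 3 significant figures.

Rearranging v = Vmax[S]/(Km+[S]) gives [S] = Km·v/(Vmax − v).
[S] = 1.4 × 120 / (470 − 120) = 168.0/350.0 = 0.480 µM.

0.480 µM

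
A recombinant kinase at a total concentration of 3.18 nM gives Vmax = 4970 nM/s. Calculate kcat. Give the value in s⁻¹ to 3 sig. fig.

1560 s⁻¹

kcat = Vmax/[E]total = 4970 nM/s / 3.18 nM = 1560 s⁻¹.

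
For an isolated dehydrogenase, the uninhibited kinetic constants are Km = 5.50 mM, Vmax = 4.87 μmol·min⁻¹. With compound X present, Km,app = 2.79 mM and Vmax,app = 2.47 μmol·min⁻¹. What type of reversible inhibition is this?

uncompetitive

Both Km and Vmax decrease by the same factor (~1.97-fold) — characteristic of uncompetitive inhibition.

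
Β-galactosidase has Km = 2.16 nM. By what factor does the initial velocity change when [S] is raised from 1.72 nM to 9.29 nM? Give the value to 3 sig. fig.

1.83

The fractional saturations are [S]/(Km+[S]) = 1.72/3.880 = 0.4433 and 9.29/11.45 = 0.8114.
v₂/v₁ is just their ratio: 0.8114/0.4433 = 1.83.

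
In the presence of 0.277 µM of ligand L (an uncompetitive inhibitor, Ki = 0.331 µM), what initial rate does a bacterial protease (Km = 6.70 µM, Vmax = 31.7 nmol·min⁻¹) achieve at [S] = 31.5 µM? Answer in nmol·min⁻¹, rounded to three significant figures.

15.5 nmol·min⁻¹

α = 1 + [I]/Ki = 1 + 0.277/0.331 = 1.837.
For an uncompetitive inhibitor, both parameters are divided by α, giving Vmax/α and Km/α: Km,app = 3.65 µM, Vmax,app = 17.3 nmol·min⁻¹.
v = Vmax,app·[S]/(Km,app + [S]) = 17.3 × 31.5/(3.65 + 31.5) = 15.5 nmol·min⁻¹.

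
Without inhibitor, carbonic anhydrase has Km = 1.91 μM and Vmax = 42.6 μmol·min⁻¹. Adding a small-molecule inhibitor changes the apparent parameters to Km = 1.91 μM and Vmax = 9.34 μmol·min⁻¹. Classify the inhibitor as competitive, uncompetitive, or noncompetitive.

noncompetitive

Vmax decreases (42.6 → 9.34 μmol·min⁻¹) while Km is unchanged — pure noncompetitive inhibition.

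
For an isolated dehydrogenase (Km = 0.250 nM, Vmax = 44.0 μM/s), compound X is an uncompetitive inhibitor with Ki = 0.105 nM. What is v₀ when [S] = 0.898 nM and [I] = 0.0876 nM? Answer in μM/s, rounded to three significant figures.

20.8 μM/s

α = 1 + [I]/Ki = 1 + 0.0876/0.105 = 1.834.
For an uncompetitive inhibitor, both parameters are divided by α, giving Vmax/α and Km/α: Km,app = 0.136 nM, Vmax,app = 24.0 μM/s.
v = Vmax,app·[S]/(Km,app + [S]) = 24.0 × 0.898/(0.136 + 0.898) = 20.8 μM/s.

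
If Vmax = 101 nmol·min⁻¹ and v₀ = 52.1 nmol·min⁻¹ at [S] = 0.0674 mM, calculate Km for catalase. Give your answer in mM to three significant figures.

From v = Vmax[S]/(Km+[S]), Km = [S](Vmax − v)/v.
Km = 0.0674 × (101 − 52.1) / 52.1 = 3.296/52.1 = 0.0633 mM.

0.0633 mM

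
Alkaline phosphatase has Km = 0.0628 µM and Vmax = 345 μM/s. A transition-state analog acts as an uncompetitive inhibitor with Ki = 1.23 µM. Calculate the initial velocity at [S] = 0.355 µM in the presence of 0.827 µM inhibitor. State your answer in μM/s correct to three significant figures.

187 μM/s

With α = 1 + [I]/Ki = 1 + 0.827/1.23 = 1.672, the uncompetitive rate law is v = (Vmax/α)·[S] / (Km/α + [S]).
v = (345/1.672)×0.355 / (0.0628/1.672 + 0.355) = 73.23/0.3926 = 187 μM/s.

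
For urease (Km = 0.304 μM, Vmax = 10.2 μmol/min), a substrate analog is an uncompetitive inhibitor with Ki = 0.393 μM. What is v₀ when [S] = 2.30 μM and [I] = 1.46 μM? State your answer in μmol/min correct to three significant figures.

α = 1 + [I]/Ki = 1 + 1.46/0.393 = 4.715.
For an uncompetitive inhibitor, both parameters are divided by α, giving Vmax/α and Km/α: Km,app = 0.0645 μM, Vmax,app = 2.16 μmol/min.
v = Vmax,app·[S]/(Km,app + [S]) = 2.16 × 2.30/(0.0645 + 2.30) = 2.10 μmol/min.

2.10 μmol/min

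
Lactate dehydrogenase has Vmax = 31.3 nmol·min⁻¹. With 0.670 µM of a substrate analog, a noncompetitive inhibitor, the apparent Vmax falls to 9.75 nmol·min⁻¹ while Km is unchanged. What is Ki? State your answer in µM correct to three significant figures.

0.303 µM

Noncompetitive: Vmax,app = Vmax/α with α = 1 + [I]/Ki.
α = Vmax/Vmax,app = 31.3/9.75 = 3.210.
Ki = [I]/(α − 1) = 0.670/2.210 = 0.303 µM.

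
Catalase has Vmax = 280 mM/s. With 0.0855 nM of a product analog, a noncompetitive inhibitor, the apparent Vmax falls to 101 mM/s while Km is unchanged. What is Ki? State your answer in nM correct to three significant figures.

Noncompetitive: Vmax,app = Vmax/α with α = 1 + [I]/Ki.
α = Vmax/Vmax,app = 280/101 = 2.772.
Since α = 1 + [I]/Ki, [I]/Ki = 2.772 − 1 = 1.772 and Ki = 0.0855/1.772 = 0.0482 nM.

0.0482 nM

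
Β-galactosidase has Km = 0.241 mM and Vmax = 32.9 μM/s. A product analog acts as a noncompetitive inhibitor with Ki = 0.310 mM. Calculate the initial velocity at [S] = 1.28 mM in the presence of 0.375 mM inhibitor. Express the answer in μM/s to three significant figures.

With α = 1 + [I]/Ki = 1 + 0.375/0.310 = 2.210, the noncompetitive rate law is v = (Vmax/α)·[S] / (Km + [S]).
v = (32.9/2.210)×1.28 / (0.241 + 1.28) = 19.06/1.521 = 12.5 μM/s.

12.5 μM/s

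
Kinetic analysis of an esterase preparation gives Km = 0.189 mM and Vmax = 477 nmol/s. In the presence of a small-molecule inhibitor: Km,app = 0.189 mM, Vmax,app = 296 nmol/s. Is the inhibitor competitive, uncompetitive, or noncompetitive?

noncompetitive

Vmax decreases (477 → 296 nmol/s) while Km is unchanged — pure noncompetitive inhibition.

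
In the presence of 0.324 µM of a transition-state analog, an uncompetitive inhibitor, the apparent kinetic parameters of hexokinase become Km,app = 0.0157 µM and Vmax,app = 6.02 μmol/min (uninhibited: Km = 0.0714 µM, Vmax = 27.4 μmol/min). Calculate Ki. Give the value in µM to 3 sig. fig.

Uncompetitive: Vmax,app = Vmax/α (and Km,app = Km/α) with α = 1 + [I]/Ki.
α = Vmax/Vmax,app = 27.4/6.02 = 4.551.
Since α = 1 + [I]/Ki, [I]/Ki = 4.551 − 1 = 3.551 and Ki = 0.324/3.551 = 0.0912 µM.

0.0912 µM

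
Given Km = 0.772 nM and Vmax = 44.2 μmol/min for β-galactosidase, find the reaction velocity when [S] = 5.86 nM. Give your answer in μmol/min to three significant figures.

v = Vmax·[S]/(Km + [S]) = 44.2 × 5.86 / (0.772 + 5.86)
  = 259.0 / 6.632 = 39.1 μmol/min.

39.1 μmol/min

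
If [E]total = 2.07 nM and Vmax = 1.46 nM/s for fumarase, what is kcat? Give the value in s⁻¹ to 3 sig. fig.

0.705 s⁻¹

kcat = Vmax/[E]total = 1.46 nM/s / 2.07 nM = 0.705 s⁻¹.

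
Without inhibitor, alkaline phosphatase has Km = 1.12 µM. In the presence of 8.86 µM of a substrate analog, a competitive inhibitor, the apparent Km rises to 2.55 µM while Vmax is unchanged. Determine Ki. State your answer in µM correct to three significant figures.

6.94 µM

Competitive: Km,app = α·Km with α = 1 + [I]/Ki.
α = Km,app/Km = 2.55/1.12 = 2.277.
Ki = [I]/(α − 1) = 8.86/1.277 = 6.94 µM.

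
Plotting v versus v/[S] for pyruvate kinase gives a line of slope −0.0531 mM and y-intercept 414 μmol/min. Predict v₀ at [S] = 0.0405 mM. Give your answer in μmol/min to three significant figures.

In the Eadie–Hofstee form v = Vmax − Km·(v/[S]), the slope is −Km and the intercept is Vmax, so Km = 0.0531 mM and Vmax = 414 μmol/min.
v = 414 × 0.0405/(0.0531 + 0.0405) = 179 μmol/min.

179 μmol/min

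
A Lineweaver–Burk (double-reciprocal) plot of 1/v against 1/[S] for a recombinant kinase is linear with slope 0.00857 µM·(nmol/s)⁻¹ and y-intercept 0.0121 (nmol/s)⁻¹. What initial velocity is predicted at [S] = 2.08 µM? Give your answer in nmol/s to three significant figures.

61.7 nmol/s

The y-intercept is 1/Vmax, so Vmax = 1/0.0121 = 82.6 nmol/s.
The slope is Km/Vmax, so Km = 0.00857 × 82.6 = 0.708 µM.
Then v = 82.6 × 2.08/(0.708 + 2.08) = 61.7 nmol/s.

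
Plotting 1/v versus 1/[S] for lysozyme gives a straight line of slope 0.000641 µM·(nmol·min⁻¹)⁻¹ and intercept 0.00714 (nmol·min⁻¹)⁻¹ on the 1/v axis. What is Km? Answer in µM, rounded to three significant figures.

0.0898 µM

y-intercept = 1/Vmax ⇒ Vmax = 140 nmol·min⁻¹; slope = Km/Vmax ⇒ Km = slope × Vmax.
Km = 0.000641 × 140 = 0.0898 µM.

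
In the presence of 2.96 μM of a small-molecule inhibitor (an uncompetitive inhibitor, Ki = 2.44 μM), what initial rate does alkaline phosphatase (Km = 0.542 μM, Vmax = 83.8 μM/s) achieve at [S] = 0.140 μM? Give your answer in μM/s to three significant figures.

13.8 μM/s

With α = 1 + [I]/Ki = 1 + 2.96/2.44 = 2.213, the uncompetitive rate law is v = (Vmax/α)·[S] / (Km/α + [S]).
v = (83.8/2.213)×0.140 / (0.542/2.213 + 0.140) = 5.301/0.3849 = 13.8 μM/s.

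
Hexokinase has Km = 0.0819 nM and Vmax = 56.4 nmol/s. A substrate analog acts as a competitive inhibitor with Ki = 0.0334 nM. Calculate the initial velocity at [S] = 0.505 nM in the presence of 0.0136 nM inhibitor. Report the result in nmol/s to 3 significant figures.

45.9 nmol/s

With α = 1 + [I]/Ki = 1 + 0.0136/0.0334 = 1.407, the competitive rate law is v = Vmax[S] / (αKm + [S]).
v = 56.4×0.505 / (1.407×0.0819 + 0.505) = 28.48/0.6202 = 45.9 nmol/s.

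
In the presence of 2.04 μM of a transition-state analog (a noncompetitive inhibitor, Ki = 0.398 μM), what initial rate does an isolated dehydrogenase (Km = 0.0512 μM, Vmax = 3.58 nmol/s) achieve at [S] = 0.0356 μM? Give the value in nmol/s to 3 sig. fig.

0.240 nmol/s

α = 1 + [I]/Ki = 1 + 2.04/0.398 = 6.126.
For a noncompetitive inhibitor, Vmax is reduced to Vmax/α while Km is unchanged: Km,app = 0.0512 μM, Vmax,app = 0.584 nmol/s.
v = Vmax,app·[S]/(Km,app + [S]) = 0.584 × 0.0356/(0.0512 + 0.0356) = 0.240 nmol/s.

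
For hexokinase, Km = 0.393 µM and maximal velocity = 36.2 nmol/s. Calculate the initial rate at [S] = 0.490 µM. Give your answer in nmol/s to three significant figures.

[S]/(Km+[S]) = 0.490/0.8830 = 0.5549, the fractional saturation.
v = 0.5549 × Vmax = 0.5549 × 36.2 = 20.1 nmol/s.

20.1 nmol/s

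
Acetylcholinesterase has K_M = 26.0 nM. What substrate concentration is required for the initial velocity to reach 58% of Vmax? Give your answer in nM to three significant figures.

35.9 nM

v/Vmax = [S]/(Km+[S]) = 0.58, so [S] = Km·0.58/(1 − 0.58) = 26.0 × 1.381.
[S] = 35.9 nM.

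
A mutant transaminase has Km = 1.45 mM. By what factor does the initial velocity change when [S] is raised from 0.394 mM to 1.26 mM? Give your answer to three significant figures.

The fractional saturations are [S]/(Km+[S]) = 0.394/1.844 = 0.2137 and 1.26/2.710 = 0.4649.
v₂/v₁ is just their ratio: 0.4649/0.2137 = 2.18.

2.18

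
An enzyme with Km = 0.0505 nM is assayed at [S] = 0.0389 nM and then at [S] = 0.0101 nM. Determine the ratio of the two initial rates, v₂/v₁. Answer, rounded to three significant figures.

0.383

Since Vmax cancels, v₂/v₁ = [S]₂(Km+[S]₁) / [S]₁(Km+[S]₂).
= 0.0101×(0.0505+0.0389) / (0.0389×(0.0505+0.0101)) = 0.0009029/0.002357 = 0.383.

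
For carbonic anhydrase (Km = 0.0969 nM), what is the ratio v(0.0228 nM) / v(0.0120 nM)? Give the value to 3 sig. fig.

Since Vmax cancels, v₂/v₁ = [S]₂(Km+[S]₁) / [S]₁(Km+[S]₂).
= 0.0228×(0.0969+0.0120) / (0.0120×(0.0969+0.0228)) = 0.002483/0.001436 = 1.73.

1.73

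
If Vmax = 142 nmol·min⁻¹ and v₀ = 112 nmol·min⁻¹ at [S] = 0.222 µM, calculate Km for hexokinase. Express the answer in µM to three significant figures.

v/Vmax = 112/142 = 0.7887 = [S]/(Km+[S]).
So Km + [S] = [S]/0.7887 = 0.2815 µM, giving Km = 0.2815 − 0.222 = 0.0595 µM.

0.0595 µM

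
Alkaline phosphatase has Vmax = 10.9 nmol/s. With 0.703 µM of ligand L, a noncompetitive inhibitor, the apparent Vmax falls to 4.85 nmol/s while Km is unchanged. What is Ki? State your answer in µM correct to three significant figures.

Noncompetitive: Vmax,app = Vmax/α with α = 1 + [I]/Ki.
α = Vmax/Vmax,app = 10.9/4.85 = 2.247.
Ki = [I]/(α − 1) = 0.703/1.247 = 0.564 µM.

0.564 µM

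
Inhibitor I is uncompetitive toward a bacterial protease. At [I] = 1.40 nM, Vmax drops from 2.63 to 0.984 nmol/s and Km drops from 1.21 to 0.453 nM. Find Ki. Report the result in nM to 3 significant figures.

Uncompetitive: Vmax,app = Vmax/α (and Km,app = Km/α) with α = 1 + [I]/Ki.
α = Vmax/Vmax,app = 2.63/0.984 = 2.673.
Ki = [I]/(α − 1) = 1.40/1.673 = 0.837 nM.

0.837 nM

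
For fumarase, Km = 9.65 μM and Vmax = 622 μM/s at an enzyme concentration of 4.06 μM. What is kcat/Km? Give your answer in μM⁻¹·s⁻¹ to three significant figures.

kcat = Vmax/[E]total = 622/4.06 = 153 s⁻¹.
kcat/Km = 153/9.65 = 15.9 μM⁻¹·s⁻¹.

15.9 μM⁻¹·s⁻¹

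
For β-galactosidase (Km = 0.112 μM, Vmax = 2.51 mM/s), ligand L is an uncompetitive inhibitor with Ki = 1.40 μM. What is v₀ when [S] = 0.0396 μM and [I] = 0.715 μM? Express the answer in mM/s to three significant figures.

0.578 mM/s

α = 1 + [I]/Ki = 1 + 0.715/1.40 = 1.511.
For an uncompetitive inhibitor, both parameters are divided by α, giving Vmax/α and Km/α: Km,app = 0.0741 μM, Vmax,app = 1.66 mM/s.
v = Vmax,app·[S]/(Km,app + [S]) = 1.66 × 0.0396/(0.0741 + 0.0396) = 0.578 mM/s.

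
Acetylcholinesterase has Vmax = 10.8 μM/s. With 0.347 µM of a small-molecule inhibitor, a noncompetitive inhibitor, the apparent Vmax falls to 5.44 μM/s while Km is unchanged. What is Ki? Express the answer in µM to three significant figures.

Noncompetitive: Vmax,app = Vmax/α with α = 1 + [I]/Ki.
α = Vmax/Vmax,app = 10.8/5.44 = 1.985.
Ki = [I]/(α − 1) = 0.347/0.9853 = 0.352 µM.

0.352 µM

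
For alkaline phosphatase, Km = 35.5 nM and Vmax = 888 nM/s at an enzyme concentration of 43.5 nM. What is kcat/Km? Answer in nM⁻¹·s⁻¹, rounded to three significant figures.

kcat = Vmax/[E]total = 888/43.5 = 20.4 s⁻¹.
kcat/Km = 20.4/35.5 = 0.575 nM⁻¹·s⁻¹.

0.575 nM⁻¹·s⁻¹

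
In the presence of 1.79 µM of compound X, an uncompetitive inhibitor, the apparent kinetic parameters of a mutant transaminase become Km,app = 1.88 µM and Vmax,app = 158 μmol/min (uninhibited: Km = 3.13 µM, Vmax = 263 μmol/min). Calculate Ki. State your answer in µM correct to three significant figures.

2.69 µM

Uncompetitive: Vmax,app = Vmax/α (and Km,app = Km/α) with α = 1 + [I]/Ki.
α = Vmax/Vmax,app = 263/158 = 1.665.
Since α = 1 + [I]/Ki, [I]/Ki = 1.665 − 1 = 0.6646 and Ki = 1.79/0.6646 = 2.69 µM.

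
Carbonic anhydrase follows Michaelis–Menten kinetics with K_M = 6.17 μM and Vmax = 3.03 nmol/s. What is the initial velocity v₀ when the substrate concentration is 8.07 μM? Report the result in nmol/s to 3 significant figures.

v = Vmax·[S]/(Km + [S]) = 3.03 × 8.07 / (6.17 + 8.07)
  = 24.45 / 14.24 = 1.72 nmol/s.

1.72 nmol/s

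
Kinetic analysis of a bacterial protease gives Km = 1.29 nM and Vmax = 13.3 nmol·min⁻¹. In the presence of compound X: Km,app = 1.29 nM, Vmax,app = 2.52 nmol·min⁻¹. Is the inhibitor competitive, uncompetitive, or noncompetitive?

noncompetitive

Vmax decreases (13.3 → 2.52 nmol·min⁻¹) while Km is unchanged — pure noncompetitive inhibition.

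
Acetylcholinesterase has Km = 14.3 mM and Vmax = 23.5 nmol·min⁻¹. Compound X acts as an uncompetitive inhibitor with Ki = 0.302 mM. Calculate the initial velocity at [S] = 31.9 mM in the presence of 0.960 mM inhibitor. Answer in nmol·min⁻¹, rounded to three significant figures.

α = 1 + [I]/Ki = 1 + 0.960/0.302 = 4.179.
For an uncompetitive inhibitor, both parameters are divided by α, giving Vmax/α and Km/α: Km,app = 3.42 mM, Vmax,app = 5.62 nmol·min⁻¹.
v = Vmax,app·[S]/(Km,app + [S]) = 5.62 × 31.9/(3.42 + 31.9) = 5.08 nmol·min⁻¹.

5.08 nmol·min⁻¹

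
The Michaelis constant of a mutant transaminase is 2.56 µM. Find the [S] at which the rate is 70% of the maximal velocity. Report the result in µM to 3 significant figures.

5.97 µM

v/Vmax = [S]/(Km+[S]) = 0.7, so [S] = Km·0.7/(1 − 0.7) = 2.56 × 2.333.
[S] = 5.97 µM.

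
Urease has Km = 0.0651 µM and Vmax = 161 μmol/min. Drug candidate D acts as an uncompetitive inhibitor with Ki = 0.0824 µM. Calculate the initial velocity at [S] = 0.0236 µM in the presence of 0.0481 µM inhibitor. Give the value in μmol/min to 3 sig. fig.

With α = 1 + [I]/Ki = 1 + 0.0481/0.0824 = 1.584, the uncompetitive rate law is v = (Vmax/α)·[S] / (Km/α + [S]).
v = (161/1.584)×0.0236 / (0.0651/1.584 + 0.0236) = 2.399/0.06471 = 37.1 μmol/min.

37.1 μmol/min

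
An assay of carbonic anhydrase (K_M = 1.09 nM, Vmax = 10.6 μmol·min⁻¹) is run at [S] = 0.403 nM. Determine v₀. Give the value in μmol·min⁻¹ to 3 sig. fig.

v = Vmax·[S]/(Km + [S]) = 10.6 × 0.403 / (1.09 + 0.403)
  = 4.272 / 1.493 = 2.86 μmol·min⁻¹.

2.86 μmol·min⁻¹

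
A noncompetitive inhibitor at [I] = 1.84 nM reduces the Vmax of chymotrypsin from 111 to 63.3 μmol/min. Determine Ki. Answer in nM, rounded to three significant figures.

2.44 nM

Noncompetitive: Vmax,app = Vmax/α with α = 1 + [I]/Ki.
α = Vmax/Vmax,app = 111/63.3 = 1.754.
Ki = [I]/(α − 1) = 1.84/0.7536 = 2.44 nM.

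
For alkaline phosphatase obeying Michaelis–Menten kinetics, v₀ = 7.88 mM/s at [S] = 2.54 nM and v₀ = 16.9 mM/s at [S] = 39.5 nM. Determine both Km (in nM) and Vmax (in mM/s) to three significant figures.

Km = 3.37 nM; Vmax = 18.3 mM/s

From v = Vmax[S]/(Km+[S]), each point gives Vmax = v(Km+[S])/[S].
Equating: 7.88(Km+2.54)/2.54 = 16.9(Km+39.5)/39.5.
3.102·Km + 7.88 = 0.4278·Km + 16.9, so (3.102 − 0.4278)·Km = 16.9 − 7.88.
Km = 9.020/2.675 = 3.37 nM; then Vmax = 7.88(3.37+2.54)/2.54 = 18.3 mM/s.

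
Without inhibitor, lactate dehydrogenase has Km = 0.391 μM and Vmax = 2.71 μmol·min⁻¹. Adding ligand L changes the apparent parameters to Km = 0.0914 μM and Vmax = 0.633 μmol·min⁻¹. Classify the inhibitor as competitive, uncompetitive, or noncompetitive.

Both Km and Vmax decrease by the same factor (~4.28-fold) — characteristic of uncompetitive inhibition.

uncompetitive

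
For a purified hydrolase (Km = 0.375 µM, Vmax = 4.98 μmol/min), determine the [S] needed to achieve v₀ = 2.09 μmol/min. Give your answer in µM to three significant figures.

0.271 µM

The required fractional saturation is v/Vmax = 2.09/4.98 = 0.4197.
Then [S]/(Km+[S]) = 0.4197 ⇒ [S] = 0.375 × 0.4197/(1 − 0.4197) = 0.271 µM.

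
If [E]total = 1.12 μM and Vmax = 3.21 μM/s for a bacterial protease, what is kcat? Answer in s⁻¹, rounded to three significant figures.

2.87 s⁻¹

kcat = Vmax/[E]total = 3.21 μM/s / 1.12 μM = 2.87 s⁻¹.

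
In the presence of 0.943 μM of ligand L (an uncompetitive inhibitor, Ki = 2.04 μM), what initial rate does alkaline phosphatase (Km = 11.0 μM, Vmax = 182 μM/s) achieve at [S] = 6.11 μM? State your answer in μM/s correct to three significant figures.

With α = 1 + [I]/Ki = 1 + 0.943/2.04 = 1.462, the uncompetitive rate law is v = (Vmax/α)·[S] / (Km/α + [S]).
v = (182/1.462)×6.11 / (11.0/1.462 + 6.11) = 760.5/13.63 = 55.8 μM/s.

55.8 μM/s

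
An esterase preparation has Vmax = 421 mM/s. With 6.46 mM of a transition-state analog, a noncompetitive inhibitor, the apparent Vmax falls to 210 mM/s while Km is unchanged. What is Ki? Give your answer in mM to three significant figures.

Noncompetitive: Vmax,app = Vmax/α with α = 1 + [I]/Ki.
α = Vmax/Vmax,app = 421/210 = 2.005.
Since α = 1 + [I]/Ki, [I]/Ki = 2.005 − 1 = 1.005 and Ki = 6.46/1.005 = 6.43 mM.

6.43 mM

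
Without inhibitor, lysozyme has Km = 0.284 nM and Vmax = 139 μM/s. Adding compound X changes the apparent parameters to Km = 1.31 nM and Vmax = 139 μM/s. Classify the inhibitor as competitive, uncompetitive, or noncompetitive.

Km increases (0.284 → 1.31 nM) while Vmax is unchanged — the hallmark of competitive inhibition.

competitive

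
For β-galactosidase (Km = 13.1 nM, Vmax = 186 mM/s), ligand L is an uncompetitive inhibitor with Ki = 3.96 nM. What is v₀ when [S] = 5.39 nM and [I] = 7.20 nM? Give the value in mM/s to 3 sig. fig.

With α = 1 + [I]/Ki = 1 + 7.20/3.96 = 2.818, the uncompetitive rate law is v = (Vmax/α)·[S] / (Km/α + [S]).
v = (186/2.818)×5.39 / (13.1/2.818 + 5.39) = 355.7/10.04 = 35.4 mM/s.

35.4 mM/s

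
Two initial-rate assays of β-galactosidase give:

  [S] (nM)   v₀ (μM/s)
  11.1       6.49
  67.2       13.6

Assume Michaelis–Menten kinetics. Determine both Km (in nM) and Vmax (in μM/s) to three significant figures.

From v = Vmax[S]/(Km+[S]), each point gives Vmax = v(Km+[S])/[S].
Equating: 6.49(Km+11.1)/11.1 = 13.6(Km+67.2)/67.2.
0.5847·Km + 6.49 = 0.2024·Km + 13.6, so (0.5847 − 0.2024)·Km = 13.6 − 6.49.
Km = 7.110/0.3823 = 18.6 nM; then Vmax = 6.49(18.6+11.1)/11.1 = 17.4 μM/s.

Km = 18.6 nM; Vmax = 17.4 μM/s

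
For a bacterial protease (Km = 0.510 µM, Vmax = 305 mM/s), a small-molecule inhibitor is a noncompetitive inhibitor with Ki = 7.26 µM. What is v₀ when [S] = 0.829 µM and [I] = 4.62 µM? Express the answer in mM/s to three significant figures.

115 mM/s

With α = 1 + [I]/Ki = 1 + 4.62/7.26 = 1.636, the noncompetitive rate law is v = (Vmax/α)·[S] / (Km + [S]).
v = (305/1.636)×0.829 / (0.510 + 0.829) = 154.5/1.339 = 115 mM/s.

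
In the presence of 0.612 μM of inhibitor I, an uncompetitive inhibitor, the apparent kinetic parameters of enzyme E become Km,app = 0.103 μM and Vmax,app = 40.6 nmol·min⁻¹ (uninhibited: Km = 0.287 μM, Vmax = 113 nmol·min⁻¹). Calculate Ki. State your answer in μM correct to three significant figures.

Uncompetitive: Vmax,app = Vmax/α (and Km,app = Km/α) with α = 1 + [I]/Ki.
α = Vmax/Vmax,app = 113/40.6 = 2.783.
Since α = 1 + [I]/Ki, [I]/Ki = 2.783 − 1 = 1.783 and Ki = 0.612/1.783 = 0.343 μM.

0.343 μM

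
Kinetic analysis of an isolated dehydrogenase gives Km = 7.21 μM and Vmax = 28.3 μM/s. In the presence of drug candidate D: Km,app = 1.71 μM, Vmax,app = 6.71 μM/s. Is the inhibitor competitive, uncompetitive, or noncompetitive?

Both Km and Vmax decrease by the same factor (~4.22-fold) — characteristic of uncompetitive inhibition.

uncompetitive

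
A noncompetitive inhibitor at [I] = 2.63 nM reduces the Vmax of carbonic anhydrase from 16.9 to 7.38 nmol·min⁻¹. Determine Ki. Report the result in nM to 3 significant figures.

Noncompetitive: Vmax,app = Vmax/α with α = 1 + [I]/Ki.
α = Vmax/Vmax,app = 16.9/7.38 = 2.290.
Since α = 1 + [I]/Ki, [I]/Ki = 2.290 − 1 = 1.290 and Ki = 2.63/1.290 = 2.04 nM.

2.04 nM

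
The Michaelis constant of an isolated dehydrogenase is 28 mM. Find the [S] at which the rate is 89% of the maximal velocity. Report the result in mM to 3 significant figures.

227 mM

v/Vmax = [S]/(Km+[S]) = 0.89, so [S] = Km·0.89/(1 − 0.89) = 28 × 8.091.
[S] = 227 mM.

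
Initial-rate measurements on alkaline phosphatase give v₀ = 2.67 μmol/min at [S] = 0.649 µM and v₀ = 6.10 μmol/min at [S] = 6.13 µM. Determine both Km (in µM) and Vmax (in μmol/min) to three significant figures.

In reciprocal form, 1/v = (Km/Vmax)·(1/[S]) + 1/Vmax. The two points give (1/[S], 1/v) = (1.541, 0.3745) and (0.1631, 0.1639).
Slope = (0.3745 − 0.1639)/(1.541 − 0.1631) = 0.1529; intercept = 0.3745 − 0.1529×1.541 = 0.1390.
Vmax = 1/intercept = 7.19 μmol/min; Km = slope × Vmax = 0.1529 × 7.19 = 1.10 µM.

Km = 1.10 µM; Vmax = 7.19 μmol/min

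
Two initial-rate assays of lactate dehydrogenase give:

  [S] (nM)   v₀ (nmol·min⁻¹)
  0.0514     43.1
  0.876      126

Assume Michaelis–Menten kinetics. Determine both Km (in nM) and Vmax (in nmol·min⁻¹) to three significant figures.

Km = 0.119 nM; Vmax = 143 nmol·min⁻¹

From v = Vmax[S]/(Km+[S]), each point gives Vmax = v(Km+[S])/[S].
Equating: 43.1(Km+0.0514)/0.0514 = 126(Km+0.876)/0.876.
838.5·Km + 43.1 = 143.8·Km + 126, so (838.5 − 143.8)·Km = 126 − 43.1.
Km = 82.90/694.7 = 0.119 nM; then Vmax = 43.1(0.119+0.0514)/0.0514 = 143 nmol·min⁻¹.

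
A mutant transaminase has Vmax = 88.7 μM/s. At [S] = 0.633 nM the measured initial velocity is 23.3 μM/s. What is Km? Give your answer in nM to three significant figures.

1.78 nM

From v = Vmax[S]/(Km+[S]), Km = [S](Vmax − v)/v.
Km = 0.633 × (88.7 − 23.3) / 23.3 = 41.40/23.3 = 1.78 nM.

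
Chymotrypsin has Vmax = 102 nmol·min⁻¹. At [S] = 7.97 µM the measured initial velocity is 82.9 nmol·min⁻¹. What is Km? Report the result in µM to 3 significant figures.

v/Vmax = 82.9/102 = 0.8127 = [S]/(Km+[S]).
So Km + [S] = [S]/0.8127 = 9.806 µM, giving Km = 9.806 − 7.97 = 1.84 µM.

1.84 µM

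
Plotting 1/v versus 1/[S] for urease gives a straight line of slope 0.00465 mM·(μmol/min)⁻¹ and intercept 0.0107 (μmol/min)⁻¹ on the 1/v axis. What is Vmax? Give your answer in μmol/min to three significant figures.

The y-intercept of a Lineweaver–Burk plot equals 1/Vmax, so Vmax = 1/0.0107 = 93.5 μmol/min.

93.5 μmol/min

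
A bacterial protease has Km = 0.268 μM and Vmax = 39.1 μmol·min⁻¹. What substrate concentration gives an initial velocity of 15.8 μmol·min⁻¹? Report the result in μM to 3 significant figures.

0.182 μM

The required fractional saturation is v/Vmax = 15.8/39.1 = 0.4041.
Then [S]/(Km+[S]) = 0.4041 ⇒ [S] = 0.268 × 0.4041/(1 − 0.4041) = 0.182 μM.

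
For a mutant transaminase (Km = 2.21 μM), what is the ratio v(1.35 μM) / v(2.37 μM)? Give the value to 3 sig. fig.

Since Vmax cancels, v₂/v₁ = [S]₂(Km+[S]₁) / [S]₁(Km+[S]₂).
= 1.35×(2.21+2.37) / (2.37×(2.21+1.35)) = 6.183/8.437 = 0.733.

0.733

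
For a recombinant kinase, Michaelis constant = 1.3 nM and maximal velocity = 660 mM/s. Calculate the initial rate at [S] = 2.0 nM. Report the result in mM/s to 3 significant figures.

v = Vmax·[S]/(Km + [S]) = 660 × 2.0 / (1.3 + 2.0)
  = 1320 / 3.300 = 400 mM/s.

400 mM/s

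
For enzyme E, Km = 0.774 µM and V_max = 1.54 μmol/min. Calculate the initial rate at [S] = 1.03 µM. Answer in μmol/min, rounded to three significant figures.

0.879 μmol/min

[S]/(Km+[S]) = 1.03/1.804 = 0.5710, the fractional saturation.
v = 0.5710 × Vmax = 0.5710 × 1.54 = 0.879 μmol/min.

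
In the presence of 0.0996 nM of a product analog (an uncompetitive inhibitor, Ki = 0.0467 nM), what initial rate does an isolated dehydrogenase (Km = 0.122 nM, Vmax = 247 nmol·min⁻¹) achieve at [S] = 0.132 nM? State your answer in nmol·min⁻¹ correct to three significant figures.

60.9 nmol·min⁻¹

With α = 1 + [I]/Ki = 1 + 0.0996/0.0467 = 3.133, the uncompetitive rate law is v = (Vmax/α)·[S] / (Km/α + [S]).
v = (247/3.133)×0.132 / (0.122/3.133 + 0.132) = 10.41/0.1709 = 60.9 nmol·min⁻¹.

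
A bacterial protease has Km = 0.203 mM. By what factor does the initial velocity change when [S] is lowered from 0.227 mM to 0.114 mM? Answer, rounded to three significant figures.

0.681

Since Vmax cancels, v₂/v₁ = [S]₂(Km+[S]₁) / [S]₁(Km+[S]₂).
= 0.114×(0.203+0.227) / (0.227×(0.203+0.114)) = 0.04902/0.07196 = 0.681.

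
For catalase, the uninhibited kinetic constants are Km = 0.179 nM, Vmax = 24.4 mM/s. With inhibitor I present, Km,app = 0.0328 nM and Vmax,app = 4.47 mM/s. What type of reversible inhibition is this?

uncompetitive

Both Km and Vmax decrease by the same factor (~5.46-fold) — characteristic of uncompetitive inhibition.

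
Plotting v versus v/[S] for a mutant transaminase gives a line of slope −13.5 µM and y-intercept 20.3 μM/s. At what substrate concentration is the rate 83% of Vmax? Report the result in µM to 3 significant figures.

The Eadie–Hofstee slope gives Km = 13.5 µM (slope = −Km).
v/Vmax = [S]/(Km+[S]) = 0.83 ⇒ [S] = Km·0.83/(1−0.83) = 13.5 × 4.882 = 65.9 µM.

65.9 µM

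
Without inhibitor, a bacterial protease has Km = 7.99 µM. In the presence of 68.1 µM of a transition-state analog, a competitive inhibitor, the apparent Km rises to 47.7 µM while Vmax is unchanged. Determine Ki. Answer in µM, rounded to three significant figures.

Competitive: Km,app = α·Km with α = 1 + [I]/Ki.
α = Km,app/Km = 47.7/7.99 = 5.970.
Ki = [I]/(α − 1) = 68.1/4.970 = 13.7 µM.

13.7 µM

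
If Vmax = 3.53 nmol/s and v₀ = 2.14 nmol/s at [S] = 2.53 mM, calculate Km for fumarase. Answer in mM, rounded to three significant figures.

1.64 mM

From v = Vmax[S]/(Km+[S]), Km = [S](Vmax − v)/v.
Km = 2.53 × (3.53 − 2.14) / 2.14 = 3.517/2.14 = 1.64 mM.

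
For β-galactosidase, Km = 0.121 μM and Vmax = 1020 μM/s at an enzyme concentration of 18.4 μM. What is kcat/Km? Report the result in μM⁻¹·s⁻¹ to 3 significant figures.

458 μM⁻¹·s⁻¹

kcat = Vmax/[E]total = 1020/18.4 = 55.4 s⁻¹.
kcat/Km = 55.4/0.121 = 458 μM⁻¹·s⁻¹.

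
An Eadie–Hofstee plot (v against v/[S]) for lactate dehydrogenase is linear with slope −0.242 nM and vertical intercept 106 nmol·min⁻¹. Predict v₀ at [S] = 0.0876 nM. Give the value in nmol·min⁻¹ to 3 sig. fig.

In the Eadie–Hofstee form v = Vmax − Km·(v/[S]), the slope is −Km and the intercept is Vmax, so Km = 0.242 nM and Vmax = 106 nmol·min⁻¹.
v = 106 × 0.0876/(0.242 + 0.0876) = 28.2 nmol·min⁻¹.

28.2 nmol·min⁻¹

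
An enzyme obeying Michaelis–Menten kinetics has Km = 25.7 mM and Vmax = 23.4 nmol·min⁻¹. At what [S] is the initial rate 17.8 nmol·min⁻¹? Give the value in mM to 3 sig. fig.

The required fractional saturation is v/Vmax = 17.8/23.4 = 0.7607.
Then [S]/(Km+[S]) = 0.7607 ⇒ [S] = 25.7 × 0.7607/(1 − 0.7607) = 81.7 mM.

81.7 mM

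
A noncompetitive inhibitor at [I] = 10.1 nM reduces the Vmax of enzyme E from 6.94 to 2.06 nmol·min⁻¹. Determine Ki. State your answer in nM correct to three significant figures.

4.26 nM

Noncompetitive: Vmax,app = Vmax/α with α = 1 + [I]/Ki.
α = Vmax/Vmax,app = 6.94/2.06 = 3.369.
Since α = 1 + [I]/Ki, [I]/Ki = 3.369 − 1 = 2.369 and Ki = 10.1/2.369 = 4.26 nM.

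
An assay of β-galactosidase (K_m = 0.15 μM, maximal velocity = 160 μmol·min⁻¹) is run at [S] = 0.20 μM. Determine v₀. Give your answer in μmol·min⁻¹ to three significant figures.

91.4 μmol·min⁻¹

[S]/(Km+[S]) = 0.20/0.3500 = 0.5714, the fractional saturation.
v = 0.5714 × Vmax = 0.5714 × 160 = 91.4 μmol·min⁻¹.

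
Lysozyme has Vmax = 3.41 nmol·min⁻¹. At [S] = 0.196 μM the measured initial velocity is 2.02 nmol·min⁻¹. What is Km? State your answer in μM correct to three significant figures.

v/Vmax = 2.02/3.41 = 0.5924 = [S]/(Km+[S]).
So Km + [S] = [S]/0.5924 = 0.3309 μM, giving Km = 0.3309 − 0.196 = 0.135 μM.

0.135 μM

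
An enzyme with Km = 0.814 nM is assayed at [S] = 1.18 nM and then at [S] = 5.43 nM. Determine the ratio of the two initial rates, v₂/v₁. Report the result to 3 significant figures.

1.47

Since Vmax cancels, v₂/v₁ = [S]₂(Km+[S]₁) / [S]₁(Km+[S]₂).
= 5.43×(0.814+1.18) / (1.18×(0.814+5.43)) = 10.83/7.368 = 1.47.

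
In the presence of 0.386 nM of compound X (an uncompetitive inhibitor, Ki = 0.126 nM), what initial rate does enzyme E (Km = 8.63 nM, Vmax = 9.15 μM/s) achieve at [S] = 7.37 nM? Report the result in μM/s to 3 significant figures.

α = 1 + [I]/Ki = 1 + 0.386/0.126 = 4.063.
For an uncompetitive inhibitor, both parameters are divided by α, giving Vmax/α and Km/α: Km,app = 2.12 nM, Vmax,app = 2.25 μM/s.
v = Vmax,app·[S]/(Km,app + [S]) = 2.25 × 7.37/(2.12 + 7.37) = 1.75 μM/s.

1.75 μM/s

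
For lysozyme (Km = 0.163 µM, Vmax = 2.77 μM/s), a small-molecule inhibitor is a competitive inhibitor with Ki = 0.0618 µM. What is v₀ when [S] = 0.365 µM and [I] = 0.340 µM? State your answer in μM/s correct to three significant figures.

0.710 μM/s

With α = 1 + [I]/Ki = 1 + 0.340/0.0618 = 6.502, the competitive rate law is v = Vmax[S] / (αKm + [S]).
v = 2.77×0.365 / (6.502×0.163 + 0.365) = 1.011/1.425 = 0.710 μM/s.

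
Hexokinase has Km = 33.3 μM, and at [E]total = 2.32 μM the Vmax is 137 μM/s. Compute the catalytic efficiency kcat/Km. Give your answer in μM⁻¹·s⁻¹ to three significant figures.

1.77 μM⁻¹·s⁻¹

kcat = Vmax/[E]total = 137/2.32 = 59.1 s⁻¹.
kcat/Km = 59.1/33.3 = 1.77 μM⁻¹·s⁻¹.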